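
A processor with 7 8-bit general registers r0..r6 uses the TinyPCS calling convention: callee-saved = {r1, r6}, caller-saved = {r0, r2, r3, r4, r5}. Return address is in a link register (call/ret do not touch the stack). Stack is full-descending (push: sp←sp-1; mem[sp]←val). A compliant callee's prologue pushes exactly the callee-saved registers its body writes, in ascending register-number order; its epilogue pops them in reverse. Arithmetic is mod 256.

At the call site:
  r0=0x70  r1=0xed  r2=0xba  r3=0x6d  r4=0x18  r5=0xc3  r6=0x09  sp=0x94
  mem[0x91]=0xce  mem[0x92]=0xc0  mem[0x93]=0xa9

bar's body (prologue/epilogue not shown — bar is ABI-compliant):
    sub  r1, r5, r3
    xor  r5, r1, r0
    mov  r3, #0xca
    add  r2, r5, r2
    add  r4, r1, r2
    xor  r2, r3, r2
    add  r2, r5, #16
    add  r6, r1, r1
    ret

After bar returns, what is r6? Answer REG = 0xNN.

REG = 0x09

prologue: push r1 -> mem[0x93]=0xed, sp=0x93
prologue: push r6 -> mem[0x92]=0x09, sp=0x92
body[0] sub  r1, r5, r3 -> r1=0x56
body[1] xor  r5, r1, r0 -> r5=0x26
body[2] mov  r3, #0xca -> r3=0xca
body[3] add  r2, r5, r2 -> r2=0xe0
body[4] add  r4, r1, r2 -> r4=0x36
body[5] xor  r2, r3, r2 -> r2=0x2a
body[6] add  r2, r5, #16 -> r2=0x36
body[7] add  r6, r1, r1 -> r6=0xac
epilogue: pop r6=0x09, sp=0x93
epilogue: pop r1=0xed, sp=0x94
r6 is callee-saved -> restored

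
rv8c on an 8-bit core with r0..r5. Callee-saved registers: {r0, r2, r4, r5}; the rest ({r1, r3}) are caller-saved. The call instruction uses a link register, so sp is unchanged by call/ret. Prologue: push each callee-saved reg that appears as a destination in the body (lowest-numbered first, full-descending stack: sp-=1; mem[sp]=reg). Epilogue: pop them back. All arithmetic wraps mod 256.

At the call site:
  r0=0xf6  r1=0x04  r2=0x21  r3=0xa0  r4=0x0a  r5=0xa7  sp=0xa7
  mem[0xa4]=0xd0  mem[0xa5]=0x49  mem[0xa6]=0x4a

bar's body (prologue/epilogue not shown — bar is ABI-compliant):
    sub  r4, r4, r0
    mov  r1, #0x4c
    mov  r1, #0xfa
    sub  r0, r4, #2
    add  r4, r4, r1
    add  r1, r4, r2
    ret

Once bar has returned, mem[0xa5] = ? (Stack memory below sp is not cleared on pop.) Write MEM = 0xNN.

MEM = 0x0a

prologue: push r0 -> mem[0xa6]=0xf6, sp=0xa6
prologue: push r4 -> mem[0xa5]=0x0a, sp=0xa5
body[0] sub  r4, r4, r0 -> r4=0x14
body[1] mov  r1, #0x4c -> r1=0x4c
body[2] mov  r1, #0xfa -> r1=0xfa
body[3] sub  r0, r4, #2 -> r0=0x12
body[4] add  r4, r4, r1 -> r4=0x0e
body[5] add  r1, r4, r2 -> r1=0x2f
epilogue: pop r4=0x0a, sp=0xa6
epilogue: pop r0=0xf6, sp=0xa7
prologue pushed ['r0', 'r4'] at ['0xa6', '0xa5']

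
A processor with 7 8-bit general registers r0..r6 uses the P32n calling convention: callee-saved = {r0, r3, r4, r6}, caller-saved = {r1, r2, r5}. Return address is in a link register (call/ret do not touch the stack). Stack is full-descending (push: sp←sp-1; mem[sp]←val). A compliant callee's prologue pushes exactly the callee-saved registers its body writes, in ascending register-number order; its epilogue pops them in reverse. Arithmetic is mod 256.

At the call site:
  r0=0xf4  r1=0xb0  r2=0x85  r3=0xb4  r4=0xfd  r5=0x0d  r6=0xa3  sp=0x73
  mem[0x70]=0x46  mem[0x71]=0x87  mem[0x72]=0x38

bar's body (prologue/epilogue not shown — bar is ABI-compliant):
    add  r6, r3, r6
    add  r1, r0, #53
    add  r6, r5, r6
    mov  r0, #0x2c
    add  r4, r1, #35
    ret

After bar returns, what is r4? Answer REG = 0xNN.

prologue: push r0 → mem[0x72]=0xf4, sp=0x72
prologue: push r4 → mem[0x71]=0xfd, sp=0x71
prologue: push r6 → mem[0x70]=0xa3, sp=0x70
body[0] add  r6, r3, r6 → r6=0x57
body[1] add  r1, r0, #53 → r1=0x29
body[2] add  r6, r5, r6 → r6=0x64
body[3] mov  r0, #0x2c → r0=0x2c
body[4] add  r4, r1, #35 → r4=0x4c
epilogue: pop r6=0xa3, sp=0x71
epilogue: pop r4=0xfd, sp=0x72
epilogue: pop r0=0xf4, sp=0x73
r4 is callee-saved → restored

REG = 0xfd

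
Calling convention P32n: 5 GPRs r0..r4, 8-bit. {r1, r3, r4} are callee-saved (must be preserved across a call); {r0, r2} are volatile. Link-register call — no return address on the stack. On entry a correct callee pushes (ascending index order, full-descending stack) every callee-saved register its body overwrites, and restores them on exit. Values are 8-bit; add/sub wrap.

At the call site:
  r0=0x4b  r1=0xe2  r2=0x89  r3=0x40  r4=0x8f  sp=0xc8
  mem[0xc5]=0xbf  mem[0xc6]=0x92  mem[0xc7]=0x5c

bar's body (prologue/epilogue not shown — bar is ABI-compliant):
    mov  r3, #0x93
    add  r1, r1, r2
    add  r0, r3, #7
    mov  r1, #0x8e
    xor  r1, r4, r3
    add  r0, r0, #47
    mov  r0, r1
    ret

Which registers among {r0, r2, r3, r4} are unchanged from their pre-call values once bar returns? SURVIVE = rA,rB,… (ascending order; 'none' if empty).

SURVIVE = r2,r3,r4

prologue: push r1 → mem[0xc7]=0xe2, sp=0xc7
prologue: push r3 → mem[0xc6]=0x40, sp=0xc6
body[0] mov  r3, #0x93 → r3=0x93
body[1] add  r1, r1, r2 → r1=0x6b
body[2] add  r0, r3, #7 → r0=0x9a
body[3] mov  r1, #0x8e → r1=0x8e
body[4] xor  r1, r4, r3 → r1=0x1c
body[5] add  r0, r0, #47 → r0=0xc9
body[6] mov  r0, r1 → r0=0x1c
epilogue: pop r3=0x40, sp=0xc7
epilogue: pop r1=0xe2, sp=0xc8
r0: caller-saved, written=True
r2: caller-saved, written=False
r3: callee-saved, written=True
r4: callee-saved, written=False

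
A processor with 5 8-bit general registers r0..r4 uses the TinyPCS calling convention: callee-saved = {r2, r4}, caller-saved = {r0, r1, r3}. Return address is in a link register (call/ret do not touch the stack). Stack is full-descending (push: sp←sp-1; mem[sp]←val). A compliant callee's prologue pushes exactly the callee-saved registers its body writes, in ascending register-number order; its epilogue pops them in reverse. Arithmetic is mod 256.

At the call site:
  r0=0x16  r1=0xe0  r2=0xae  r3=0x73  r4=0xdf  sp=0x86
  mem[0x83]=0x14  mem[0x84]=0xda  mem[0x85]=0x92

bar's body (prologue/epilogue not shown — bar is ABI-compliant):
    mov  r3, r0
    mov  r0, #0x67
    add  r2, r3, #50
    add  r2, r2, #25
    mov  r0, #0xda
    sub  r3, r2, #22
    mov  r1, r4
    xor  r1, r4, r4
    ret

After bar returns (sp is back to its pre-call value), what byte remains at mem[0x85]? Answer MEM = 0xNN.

MEM = 0xae

prologue: push r2 -> mem[0x85]=0xae, sp=0x85
body[0] mov  r3, r0 -> r3=0x16
body[1] mov  r0, #0x67 -> r0=0x67
body[2] add  r2, r3, #50 -> r2=0x48
body[3] add  r2, r2, #25 -> r2=0x61
body[4] mov  r0, #0xda -> r0=0xda
body[5] sub  r3, r2, #22 -> r3=0x4b
body[6] mov  r1, r4 -> r1=0xdf
body[7] xor  r1, r4, r4 -> r1=0x00
epilogue: pop r2=0xae, sp=0x86
prologue pushed ['r2'] at ['0x85']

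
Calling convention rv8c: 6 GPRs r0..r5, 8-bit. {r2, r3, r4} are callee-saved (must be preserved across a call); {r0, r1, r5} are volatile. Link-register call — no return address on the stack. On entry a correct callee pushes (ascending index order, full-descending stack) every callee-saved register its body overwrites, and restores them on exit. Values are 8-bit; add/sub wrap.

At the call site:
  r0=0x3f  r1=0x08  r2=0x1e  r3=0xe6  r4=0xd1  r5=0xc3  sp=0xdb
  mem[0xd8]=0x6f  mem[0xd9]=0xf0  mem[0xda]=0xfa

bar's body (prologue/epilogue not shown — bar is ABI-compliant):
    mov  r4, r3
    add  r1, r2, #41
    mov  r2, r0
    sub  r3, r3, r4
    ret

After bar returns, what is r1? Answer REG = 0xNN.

REG = 0x47

prologue: push r2 -> mem[0xda]=0x1e, sp=0xda
prologue: push r3 -> mem[0xd9]=0xe6, sp=0xd9
prologue: push r4 -> mem[0xd8]=0xd1, sp=0xd8
body[0] mov  r4, r3 -> r4=0xe6
body[1] add  r1, r2, #41 -> r1=0x47
body[2] mov  r2, r0 -> r2=0x3f
body[3] sub  r3, r3, r4 -> r3=0x00
epilogue: pop r4=0xd1, sp=0xd9
epilogue: pop r3=0xe6, sp=0xda
epilogue: pop r2=0x1e, sp=0xdb
r1 is caller-saved -> body value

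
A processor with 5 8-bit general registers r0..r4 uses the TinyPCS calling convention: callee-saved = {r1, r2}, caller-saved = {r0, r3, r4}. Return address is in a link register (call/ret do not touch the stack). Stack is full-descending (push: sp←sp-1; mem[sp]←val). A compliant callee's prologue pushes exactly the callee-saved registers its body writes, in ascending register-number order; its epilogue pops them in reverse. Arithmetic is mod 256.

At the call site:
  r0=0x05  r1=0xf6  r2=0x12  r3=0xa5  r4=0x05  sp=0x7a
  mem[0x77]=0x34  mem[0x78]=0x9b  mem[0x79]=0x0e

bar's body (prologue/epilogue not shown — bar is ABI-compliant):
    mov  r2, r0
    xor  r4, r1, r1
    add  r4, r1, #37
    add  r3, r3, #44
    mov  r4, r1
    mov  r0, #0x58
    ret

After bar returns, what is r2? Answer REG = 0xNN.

REG = 0x12

prologue: push r2 -> mem[0x79]=0x12, sp=0x79
body[0] mov  r2, r0 -> r2=0x05
body[1] xor  r4, r1, r1 -> r4=0x00
body[2] add  r4, r1, #37 -> r4=0x1b
body[3] add  r3, r3, #44 -> r3=0xd1
body[4] mov  r4, r1 -> r4=0xf6
body[5] mov  r0, #0x58 -> r0=0x58
epilogue: pop r2=0x12, sp=0x7a
r2 is callee-saved -> restored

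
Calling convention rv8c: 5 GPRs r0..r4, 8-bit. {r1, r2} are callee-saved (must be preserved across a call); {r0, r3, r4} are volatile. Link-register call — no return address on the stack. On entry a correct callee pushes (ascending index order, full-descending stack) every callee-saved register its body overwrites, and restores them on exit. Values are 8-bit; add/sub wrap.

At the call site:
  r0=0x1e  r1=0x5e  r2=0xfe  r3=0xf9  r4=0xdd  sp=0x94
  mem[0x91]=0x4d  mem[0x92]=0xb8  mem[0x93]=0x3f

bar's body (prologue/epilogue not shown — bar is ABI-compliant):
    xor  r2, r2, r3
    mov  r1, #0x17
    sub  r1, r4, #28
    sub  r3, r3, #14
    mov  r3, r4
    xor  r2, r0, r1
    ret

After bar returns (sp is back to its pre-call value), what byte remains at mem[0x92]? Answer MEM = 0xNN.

prologue: push r1 -> mem[0x93]=0x5e, sp=0x93
prologue: push r2 -> mem[0x92]=0xfe, sp=0x92
body[0] xor  r2, r2, r3 -> r2=0x07
body[1] mov  r1, #0x17 -> r1=0x17
body[2] sub  r1, r4, #28 -> r1=0xc1
body[3] sub  r3, r3, #14 -> r3=0xeb
body[4] mov  r3, r4 -> r3=0xdd
body[5] xor  r2, r0, r1 -> r2=0xdf
epilogue: pop r2=0xfe, sp=0x93
epilogue: pop r1=0x5e, sp=0x94
prologue pushed ['r1', 'r2'] at ['0x93', '0x92']

MEM = 0xfe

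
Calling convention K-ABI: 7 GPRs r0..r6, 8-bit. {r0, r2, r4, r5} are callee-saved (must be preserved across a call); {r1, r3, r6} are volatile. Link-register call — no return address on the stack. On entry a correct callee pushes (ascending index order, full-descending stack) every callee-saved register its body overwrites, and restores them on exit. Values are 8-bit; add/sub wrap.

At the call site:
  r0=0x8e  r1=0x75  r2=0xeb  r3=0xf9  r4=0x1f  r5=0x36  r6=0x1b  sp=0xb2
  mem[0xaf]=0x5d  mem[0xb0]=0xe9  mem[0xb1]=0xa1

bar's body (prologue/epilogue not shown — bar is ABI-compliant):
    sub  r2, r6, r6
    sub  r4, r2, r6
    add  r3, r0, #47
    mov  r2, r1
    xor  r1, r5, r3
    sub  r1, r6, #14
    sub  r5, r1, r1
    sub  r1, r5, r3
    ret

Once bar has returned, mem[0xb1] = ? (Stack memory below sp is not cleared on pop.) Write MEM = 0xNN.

prologue: push r2 → mem[0xb1]=0xeb, sp=0xb1
prologue: push r4 → mem[0xb0]=0x1f, sp=0xb0
prologue: push r5 → mem[0xaf]=0x36, sp=0xaf
body[0] sub  r2, r6, r6 → r2=0x00
body[1] sub  r4, r2, r6 → r4=0xe5
body[2] add  r3, r0, #47 → r3=0xbd
body[3] mov  r2, r1 → r2=0x75
body[4] xor  r1, r5, r3 → r1=0x8b
body[5] sub  r1, r6, #14 → r1=0x0d
body[6] sub  r5, r1, r1 → r5=0x00
body[7] sub  r1, r5, r3 → r1=0x43
epilogue: pop r5=0x36, sp=0xb0
epilogue: pop r4=0x1f, sp=0xb1
epilogue: pop r2=0xeb, sp=0xb2
prologue pushed ['r2', 'r4', 'r5'] at ['0xb1', '0xb0', '0xaf']

MEM = 0xeb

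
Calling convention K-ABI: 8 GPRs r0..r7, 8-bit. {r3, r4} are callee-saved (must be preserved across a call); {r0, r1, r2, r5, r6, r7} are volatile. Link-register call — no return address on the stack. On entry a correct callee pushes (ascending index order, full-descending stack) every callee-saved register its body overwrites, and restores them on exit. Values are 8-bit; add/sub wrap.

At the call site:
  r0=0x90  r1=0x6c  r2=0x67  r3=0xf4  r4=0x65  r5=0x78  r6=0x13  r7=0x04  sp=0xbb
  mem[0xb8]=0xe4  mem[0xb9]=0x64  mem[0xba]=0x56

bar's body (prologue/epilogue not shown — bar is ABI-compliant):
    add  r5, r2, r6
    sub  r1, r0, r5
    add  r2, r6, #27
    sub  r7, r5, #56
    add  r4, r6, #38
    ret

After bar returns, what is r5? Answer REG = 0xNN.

prologue: push r4 -> mem[0xba]=0x65, sp=0xba
body[0] add  r5, r2, r6 -> r5=0x7a
body[1] sub  r1, r0, r5 -> r1=0x16
body[2] add  r2, r6, #27 -> r2=0x2e
body[3] sub  r7, r5, #56 -> r7=0x42
body[4] add  r4, r6, #38 -> r4=0x39
epilogue: pop r4=0x65, sp=0xbb
r5 is caller-saved -> body value

REG = 0x7a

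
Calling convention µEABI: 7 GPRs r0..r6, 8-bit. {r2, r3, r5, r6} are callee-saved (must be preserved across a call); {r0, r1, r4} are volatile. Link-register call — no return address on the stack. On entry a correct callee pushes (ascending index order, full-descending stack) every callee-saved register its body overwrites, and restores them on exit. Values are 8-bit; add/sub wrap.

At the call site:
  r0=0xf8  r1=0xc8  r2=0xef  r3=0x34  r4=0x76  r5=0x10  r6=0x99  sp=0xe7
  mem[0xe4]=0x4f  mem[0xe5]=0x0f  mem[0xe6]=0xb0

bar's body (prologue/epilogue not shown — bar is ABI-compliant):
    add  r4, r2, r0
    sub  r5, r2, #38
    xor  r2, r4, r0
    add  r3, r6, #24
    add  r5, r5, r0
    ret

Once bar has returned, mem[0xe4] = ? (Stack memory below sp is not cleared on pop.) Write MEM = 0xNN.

prologue: push r2 -> mem[0xe6]=0xef, sp=0xe6
prologue: push r3 -> mem[0xe5]=0x34, sp=0xe5
prologue: push r5 -> mem[0xe4]=0x10, sp=0xe4
body[0] add  r4, r2, r0 -> r4=0xe7
body[1] sub  r5, r2, #38 -> r5=0xc9
body[2] xor  r2, r4, r0 -> r2=0x1f
body[3] add  r3, r6, #24 -> r3=0xb1
body[4] add  r5, r5, r0 -> r5=0xc1
epilogue: pop r5=0x10, sp=0xe5
epilogue: pop r3=0x34, sp=0xe6
epilogue: pop r2=0xef, sp=0xe7
prologue pushed ['r2', 'r3', 'r5'] at ['0xe6', '0xe5', '0xe4']

MEM = 0x10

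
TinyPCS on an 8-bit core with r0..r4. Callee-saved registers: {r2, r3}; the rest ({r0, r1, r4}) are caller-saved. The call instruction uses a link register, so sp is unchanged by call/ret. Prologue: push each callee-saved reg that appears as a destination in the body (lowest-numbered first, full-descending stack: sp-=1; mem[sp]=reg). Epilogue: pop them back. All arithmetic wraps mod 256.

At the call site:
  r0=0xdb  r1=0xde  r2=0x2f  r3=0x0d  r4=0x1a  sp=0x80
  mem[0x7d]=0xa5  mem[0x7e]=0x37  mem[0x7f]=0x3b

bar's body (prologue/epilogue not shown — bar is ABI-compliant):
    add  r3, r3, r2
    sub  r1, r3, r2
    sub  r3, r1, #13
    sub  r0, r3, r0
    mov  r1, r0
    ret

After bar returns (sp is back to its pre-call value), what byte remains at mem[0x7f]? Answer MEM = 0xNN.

MEM = 0x0d

prologue: push r3 -> mem[0x7f]=0x0d, sp=0x7f
body[0] add  r3, r3, r2 -> r3=0x3c
body[1] sub  r1, r3, r2 -> r1=0x0d
body[2] sub  r3, r1, #13 -> r3=0x00
body[3] sub  r0, r3, r0 -> r0=0x25
body[4] mov  r1, r0 -> r1=0x25
epilogue: pop r3=0x0d, sp=0x80
prologue pushed ['r3'] at ['0x7f']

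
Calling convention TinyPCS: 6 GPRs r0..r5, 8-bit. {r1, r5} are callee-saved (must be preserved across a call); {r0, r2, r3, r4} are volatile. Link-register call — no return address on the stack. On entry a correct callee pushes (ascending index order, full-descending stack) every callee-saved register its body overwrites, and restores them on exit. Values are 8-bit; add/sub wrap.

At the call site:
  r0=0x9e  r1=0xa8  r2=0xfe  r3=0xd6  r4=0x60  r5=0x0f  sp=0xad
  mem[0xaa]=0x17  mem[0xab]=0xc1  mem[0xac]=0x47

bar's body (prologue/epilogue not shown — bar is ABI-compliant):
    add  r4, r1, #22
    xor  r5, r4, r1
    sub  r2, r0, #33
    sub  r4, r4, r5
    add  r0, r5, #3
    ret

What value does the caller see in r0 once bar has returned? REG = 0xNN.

prologue: push r5 -> mem[0xac]=0x0f, sp=0xac
body[0] add  r4, r1, #22 -> r4=0xbe
body[1] xor  r5, r4, r1 -> r5=0x16
body[2] sub  r2, r0, #33 -> r2=0x7d
body[3] sub  r4, r4, r5 -> r4=0xa8
body[4] add  r0, r5, #3 -> r0=0x19
epilogue: pop r5=0x0f, sp=0xad
r0 is caller-saved -> body value

REG = 0x19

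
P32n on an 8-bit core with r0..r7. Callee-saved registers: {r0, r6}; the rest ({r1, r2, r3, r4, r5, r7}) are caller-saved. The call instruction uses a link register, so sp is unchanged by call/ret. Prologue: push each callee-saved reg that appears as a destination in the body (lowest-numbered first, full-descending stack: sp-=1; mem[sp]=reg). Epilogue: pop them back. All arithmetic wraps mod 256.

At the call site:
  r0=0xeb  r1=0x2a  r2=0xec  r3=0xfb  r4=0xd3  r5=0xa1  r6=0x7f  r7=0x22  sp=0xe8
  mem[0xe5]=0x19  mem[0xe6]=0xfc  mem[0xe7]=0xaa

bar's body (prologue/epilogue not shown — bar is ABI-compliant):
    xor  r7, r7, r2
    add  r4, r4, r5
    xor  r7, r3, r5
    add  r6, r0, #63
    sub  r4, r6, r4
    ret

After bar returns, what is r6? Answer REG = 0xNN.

prologue: push r6 → mem[0xe7]=0x7f, sp=0xe7
body[0] xor  r7, r7, r2 → r7=0xce
body[1] add  r4, r4, r5 → r4=0x74
body[2] xor  r7, r3, r5 → r7=0x5a
body[3] add  r6, r0, #63 → r6=0x2a
body[4] sub  r4, r6, r4 → r4=0xb6
epilogue: pop r6=0x7f, sp=0xe8
r6 is callee-saved → restored

REG = 0x7f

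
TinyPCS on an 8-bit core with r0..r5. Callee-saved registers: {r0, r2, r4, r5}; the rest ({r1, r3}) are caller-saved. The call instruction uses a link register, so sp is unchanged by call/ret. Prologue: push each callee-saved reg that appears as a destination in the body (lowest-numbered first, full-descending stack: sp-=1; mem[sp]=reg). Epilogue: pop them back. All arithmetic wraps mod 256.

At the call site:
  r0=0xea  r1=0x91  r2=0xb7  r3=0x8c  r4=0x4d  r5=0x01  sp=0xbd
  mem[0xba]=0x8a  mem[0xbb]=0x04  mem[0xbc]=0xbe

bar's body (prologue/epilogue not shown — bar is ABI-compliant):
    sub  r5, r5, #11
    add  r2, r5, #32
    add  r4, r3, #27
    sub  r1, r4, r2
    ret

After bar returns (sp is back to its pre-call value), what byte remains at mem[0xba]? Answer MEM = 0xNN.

MEM = 0x01

prologue: push r2 -> mem[0xbc]=0xb7, sp=0xbc
prologue: push r4 -> mem[0xbb]=0x4d, sp=0xbb
prologue: push r5 -> mem[0xba]=0x01, sp=0xba
body[0] sub  r5, r5, #11 -> r5=0xf6
body[1] add  r2, r5, #32 -> r2=0x16
body[2] add  r4, r3, #27 -> r4=0xa7
body[3] sub  r1, r4, r2 -> r1=0x91
epilogue: pop r5=0x01, sp=0xbb
epilogue: pop r4=0x4d, sp=0xbc
epilogue: pop r2=0xb7, sp=0xbd
prologue pushed ['r2', 'r4', 'r5'] at ['0xbc', '0xbb', '0xba']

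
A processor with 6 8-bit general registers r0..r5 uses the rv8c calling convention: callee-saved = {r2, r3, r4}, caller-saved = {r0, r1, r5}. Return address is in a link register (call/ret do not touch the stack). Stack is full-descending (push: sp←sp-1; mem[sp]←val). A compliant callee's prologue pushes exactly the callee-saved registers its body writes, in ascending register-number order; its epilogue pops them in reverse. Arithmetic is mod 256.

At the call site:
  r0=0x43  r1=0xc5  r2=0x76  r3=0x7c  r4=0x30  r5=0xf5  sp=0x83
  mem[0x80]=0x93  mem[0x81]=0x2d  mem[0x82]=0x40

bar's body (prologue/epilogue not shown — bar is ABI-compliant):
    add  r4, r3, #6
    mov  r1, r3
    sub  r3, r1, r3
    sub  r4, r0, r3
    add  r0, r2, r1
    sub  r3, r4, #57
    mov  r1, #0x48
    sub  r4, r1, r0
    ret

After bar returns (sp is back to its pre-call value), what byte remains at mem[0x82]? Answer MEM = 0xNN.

MEM = 0x7c

prologue: push r3 → mem[0x82]=0x7c, sp=0x82
prologue: push r4 → mem[0x81]=0x30, sp=0x81
body[0] add  r4, r3, #6 → r4=0x82
body[1] mov  r1, r3 → r1=0x7c
body[2] sub  r3, r1, r3 → r3=0x00
body[3] sub  r4, r0, r3 → r4=0x43
body[4] add  r0, r2, r1 → r0=0xf2
body[5] sub  r3, r4, #57 → r3=0x0a
body[6] mov  r1, #0x48 → r1=0x48
body[7] sub  r4, r1, r0 → r4=0x56
epilogue: pop r4=0x30, sp=0x82
epilogue: pop r3=0x7c, sp=0x83
prologue pushed ['r3', 'r4'] at ['0x82', '0x81']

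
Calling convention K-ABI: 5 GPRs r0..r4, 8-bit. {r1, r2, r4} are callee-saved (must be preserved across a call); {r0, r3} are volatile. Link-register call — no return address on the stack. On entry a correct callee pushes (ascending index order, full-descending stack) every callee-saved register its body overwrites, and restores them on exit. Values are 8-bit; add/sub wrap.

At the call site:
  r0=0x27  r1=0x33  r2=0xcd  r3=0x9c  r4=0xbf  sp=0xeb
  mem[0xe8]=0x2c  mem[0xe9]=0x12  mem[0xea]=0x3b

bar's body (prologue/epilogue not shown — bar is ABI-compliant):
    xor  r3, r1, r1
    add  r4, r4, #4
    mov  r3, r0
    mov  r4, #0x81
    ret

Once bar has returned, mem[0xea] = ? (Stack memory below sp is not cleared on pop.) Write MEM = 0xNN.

MEM = 0xbf

prologue: push r4 -> mem[0xea]=0xbf, sp=0xea
body[0] xor  r3, r1, r1 -> r3=0x00
body[1] add  r4, r4, #4 -> r4=0xc3
body[2] mov  r3, r0 -> r3=0x27
body[3] mov  r4, #0x81 -> r4=0x81
epilogue: pop r4=0xbf, sp=0xeb
prologue pushed ['r4'] at ['0xea']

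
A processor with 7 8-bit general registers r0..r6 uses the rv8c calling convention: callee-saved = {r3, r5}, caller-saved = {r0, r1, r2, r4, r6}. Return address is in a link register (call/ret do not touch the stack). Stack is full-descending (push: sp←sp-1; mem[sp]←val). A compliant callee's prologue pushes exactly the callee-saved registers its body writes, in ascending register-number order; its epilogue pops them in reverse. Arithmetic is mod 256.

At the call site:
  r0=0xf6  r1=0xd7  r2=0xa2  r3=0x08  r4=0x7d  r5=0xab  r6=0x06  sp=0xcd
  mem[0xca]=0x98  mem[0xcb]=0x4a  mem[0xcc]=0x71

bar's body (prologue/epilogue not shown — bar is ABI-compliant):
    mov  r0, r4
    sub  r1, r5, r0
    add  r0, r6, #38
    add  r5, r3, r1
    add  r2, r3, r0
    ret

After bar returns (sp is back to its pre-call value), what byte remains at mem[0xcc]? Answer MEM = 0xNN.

MEM = 0xab

prologue: push r5 → mem[0xcc]=0xab, sp=0xcc
body[0] mov  r0, r4 → r0=0x7d
body[1] sub  r1, r5, r0 → r1=0x2e
body[2] add  r0, r6, #38 → r0=0x2c
body[3] add  r5, r3, r1 → r5=0x36
body[4] add  r2, r3, r0 → r2=0x34
epilogue: pop r5=0xab, sp=0xcd
prologue pushed ['r5'] at ['0xcc']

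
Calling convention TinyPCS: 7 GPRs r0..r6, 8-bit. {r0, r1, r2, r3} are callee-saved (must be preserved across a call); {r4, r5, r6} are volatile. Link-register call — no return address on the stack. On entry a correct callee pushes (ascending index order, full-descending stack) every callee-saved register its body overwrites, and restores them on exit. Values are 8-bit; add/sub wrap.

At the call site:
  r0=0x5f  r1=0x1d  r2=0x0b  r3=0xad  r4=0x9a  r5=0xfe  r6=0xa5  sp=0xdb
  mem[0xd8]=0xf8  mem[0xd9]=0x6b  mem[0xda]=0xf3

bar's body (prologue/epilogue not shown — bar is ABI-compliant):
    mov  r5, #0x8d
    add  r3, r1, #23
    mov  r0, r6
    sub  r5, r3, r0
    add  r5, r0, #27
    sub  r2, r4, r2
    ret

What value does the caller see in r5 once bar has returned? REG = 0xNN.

REG = 0xc0

prologue: push r0 -> mem[0xda]=0x5f, sp=0xda
prologue: push r2 -> mem[0xd9]=0x0b, sp=0xd9
prologue: push r3 -> mem[0xd8]=0xad, sp=0xd8
body[0] mov  r5, #0x8d -> r5=0x8d
body[1] add  r3, r1, #23 -> r3=0x34
body[2] mov  r0, r6 -> r0=0xa5
body[3] sub  r5, r3, r0 -> r5=0x8f
body[4] add  r5, r0, #27 -> r5=0xc0
body[5] sub  r2, r4, r2 -> r2=0x8f
epilogue: pop r3=0xad, sp=0xd9
epilogue: pop r2=0x0b, sp=0xda
epilogue: pop r0=0x5f, sp=0xdb
r5 is caller-saved -> body value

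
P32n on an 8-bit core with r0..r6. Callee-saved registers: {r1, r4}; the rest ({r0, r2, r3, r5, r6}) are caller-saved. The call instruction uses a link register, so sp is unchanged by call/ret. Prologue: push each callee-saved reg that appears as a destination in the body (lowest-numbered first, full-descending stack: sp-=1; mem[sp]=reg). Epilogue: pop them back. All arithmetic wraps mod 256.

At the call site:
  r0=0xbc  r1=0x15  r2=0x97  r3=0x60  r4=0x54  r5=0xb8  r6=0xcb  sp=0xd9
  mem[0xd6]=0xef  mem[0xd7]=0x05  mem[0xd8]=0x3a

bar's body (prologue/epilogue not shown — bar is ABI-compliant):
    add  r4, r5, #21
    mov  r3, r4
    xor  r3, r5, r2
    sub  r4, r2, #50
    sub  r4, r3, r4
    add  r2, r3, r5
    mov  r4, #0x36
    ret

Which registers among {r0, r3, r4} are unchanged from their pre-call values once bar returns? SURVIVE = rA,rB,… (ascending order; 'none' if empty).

SURVIVE = r0,r4

prologue: push r4 → mem[0xd8]=0x54, sp=0xd8
body[0] add  r4, r5, #21 → r4=0xcd
body[1] mov  r3, r4 → r3=0xcd
body[2] xor  r3, r5, r2 → r3=0x2f
body[3] sub  r4, r2, #50 → r4=0x65
body[4] sub  r4, r3, r4 → r4=0xca
body[5] add  r2, r3, r5 → r2=0xe7
body[6] mov  r4, #0x36 → r4=0x36
epilogue: pop r4=0x54, sp=0xd9
r0: caller-saved, written=False
r3: caller-saved, written=True
r4: callee-saved, written=True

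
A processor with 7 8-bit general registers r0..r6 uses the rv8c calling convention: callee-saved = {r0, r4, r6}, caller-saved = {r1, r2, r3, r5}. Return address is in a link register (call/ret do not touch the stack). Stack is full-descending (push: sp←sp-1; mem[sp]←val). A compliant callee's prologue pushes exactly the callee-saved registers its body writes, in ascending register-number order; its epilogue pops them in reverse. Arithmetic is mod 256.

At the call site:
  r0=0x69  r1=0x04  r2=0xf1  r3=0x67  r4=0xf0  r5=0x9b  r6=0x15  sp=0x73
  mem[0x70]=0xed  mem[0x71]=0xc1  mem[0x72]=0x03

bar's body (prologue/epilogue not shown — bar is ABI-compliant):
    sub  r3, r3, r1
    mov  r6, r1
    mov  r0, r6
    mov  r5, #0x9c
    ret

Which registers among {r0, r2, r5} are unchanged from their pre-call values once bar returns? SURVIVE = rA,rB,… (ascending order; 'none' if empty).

SURVIVE = r0,r2

prologue: push r0 → mem[0x72]=0x69, sp=0x72
prologue: push r6 → mem[0x71]=0x15, sp=0x71
body[0] sub  r3, r3, r1 → r3=0x63
body[1] mov  r6, r1 → r6=0x04
body[2] mov  r0, r6 → r0=0x04
body[3] mov  r5, #0x9c → r5=0x9c
epilogue: pop r6=0x15, sp=0x72
epilogue: pop r0=0x69, sp=0x73
r0: callee-saved, written=True
r2: caller-saved, written=False
r5: caller-saved, written=True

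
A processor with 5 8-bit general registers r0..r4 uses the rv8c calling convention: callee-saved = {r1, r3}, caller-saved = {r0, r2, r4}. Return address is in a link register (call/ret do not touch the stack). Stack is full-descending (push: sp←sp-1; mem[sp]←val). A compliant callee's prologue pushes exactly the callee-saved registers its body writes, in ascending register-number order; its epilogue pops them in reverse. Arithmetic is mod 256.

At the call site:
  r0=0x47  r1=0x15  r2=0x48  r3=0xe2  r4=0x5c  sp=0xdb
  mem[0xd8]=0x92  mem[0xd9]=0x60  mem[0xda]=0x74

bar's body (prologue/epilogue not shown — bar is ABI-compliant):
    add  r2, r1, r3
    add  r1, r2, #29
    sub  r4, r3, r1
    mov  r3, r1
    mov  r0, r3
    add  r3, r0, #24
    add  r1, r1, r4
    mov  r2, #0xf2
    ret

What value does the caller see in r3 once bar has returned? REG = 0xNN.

REG = 0xe2

prologue: push r1 -> mem[0xda]=0x15, sp=0xda
prologue: push r3 -> mem[0xd9]=0xe2, sp=0xd9
body[0] add  r2, r1, r3 -> r2=0xf7
body[1] add  r1, r2, #29 -> r1=0x14
body[2] sub  r4, r3, r1 -> r4=0xce
body[3] mov  r3, r1 -> r3=0x14
body[4] mov  r0, r3 -> r0=0x14
body[5] add  r3, r0, #24 -> r3=0x2c
body[6] add  r1, r1, r4 -> r1=0xe2
body[7] mov  r2, #0xf2 -> r2=0xf2
epilogue: pop r3=0xe2, sp=0xda
epilogue: pop r1=0x15, sp=0xdb
r3 is callee-saved -> restored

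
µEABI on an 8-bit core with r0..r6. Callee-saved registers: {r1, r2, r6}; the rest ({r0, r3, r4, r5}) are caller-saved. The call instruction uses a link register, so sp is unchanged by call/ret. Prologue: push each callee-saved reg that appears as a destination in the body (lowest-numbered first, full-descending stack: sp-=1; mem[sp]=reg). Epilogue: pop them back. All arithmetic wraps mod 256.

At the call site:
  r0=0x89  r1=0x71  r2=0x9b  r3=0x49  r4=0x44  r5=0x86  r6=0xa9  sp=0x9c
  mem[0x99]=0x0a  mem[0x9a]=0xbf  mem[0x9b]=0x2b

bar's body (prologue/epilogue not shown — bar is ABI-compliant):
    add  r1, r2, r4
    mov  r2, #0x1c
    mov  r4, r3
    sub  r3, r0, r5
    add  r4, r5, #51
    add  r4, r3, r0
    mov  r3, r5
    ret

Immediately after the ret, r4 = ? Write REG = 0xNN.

REG = 0x8c

prologue: push r1 -> mem[0x9b]=0x71, sp=0x9b
prologue: push r2 -> mem[0x9a]=0x9b, sp=0x9a
body[0] add  r1, r2, r4 -> r1=0xdf
body[1] mov  r2, #0x1c -> r2=0x1c
body[2] mov  r4, r3 -> r4=0x49
body[3] sub  r3, r0, r5 -> r3=0x03
body[4] add  r4, r5, #51 -> r4=0xb9
body[5] add  r4, r3, r0 -> r4=0x8c
body[6] mov  r3, r5 -> r3=0x86
epilogue: pop r2=0x9b, sp=0x9b
epilogue: pop r1=0x71, sp=0x9c
r4 is caller-saved -> body value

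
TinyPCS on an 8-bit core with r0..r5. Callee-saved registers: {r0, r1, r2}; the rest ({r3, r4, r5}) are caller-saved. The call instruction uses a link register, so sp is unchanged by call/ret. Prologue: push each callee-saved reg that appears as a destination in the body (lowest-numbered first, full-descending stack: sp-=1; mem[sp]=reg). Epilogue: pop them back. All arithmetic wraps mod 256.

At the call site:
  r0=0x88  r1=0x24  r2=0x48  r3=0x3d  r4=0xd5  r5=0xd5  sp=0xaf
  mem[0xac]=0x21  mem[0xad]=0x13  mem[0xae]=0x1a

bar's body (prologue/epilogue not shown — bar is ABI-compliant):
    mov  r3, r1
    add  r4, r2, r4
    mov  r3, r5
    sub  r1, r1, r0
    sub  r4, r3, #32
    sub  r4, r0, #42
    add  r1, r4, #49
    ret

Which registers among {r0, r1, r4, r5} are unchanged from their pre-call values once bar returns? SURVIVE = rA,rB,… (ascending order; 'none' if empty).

SURVIVE = r0,r1,r5

prologue: push r1 → mem[0xae]=0x24, sp=0xae
body[0] mov  r3, r1 → r3=0x24
body[1] add  r4, r2, r4 → r4=0x1d
body[2] mov  r3, r5 → r3=0xd5
body[3] sub  r1, r1, r0 → r1=0x9c
body[4] sub  r4, r3, #32 → r4=0xb5
body[5] sub  r4, r0, #42 → r4=0x5e
body[6] add  r1, r4, #49 → r1=0x8f
epilogue: pop r1=0x24, sp=0xaf
r0: callee-saved, written=False
r1: callee-saved, written=True
r4: caller-saved, written=True
r5: caller-saved, written=False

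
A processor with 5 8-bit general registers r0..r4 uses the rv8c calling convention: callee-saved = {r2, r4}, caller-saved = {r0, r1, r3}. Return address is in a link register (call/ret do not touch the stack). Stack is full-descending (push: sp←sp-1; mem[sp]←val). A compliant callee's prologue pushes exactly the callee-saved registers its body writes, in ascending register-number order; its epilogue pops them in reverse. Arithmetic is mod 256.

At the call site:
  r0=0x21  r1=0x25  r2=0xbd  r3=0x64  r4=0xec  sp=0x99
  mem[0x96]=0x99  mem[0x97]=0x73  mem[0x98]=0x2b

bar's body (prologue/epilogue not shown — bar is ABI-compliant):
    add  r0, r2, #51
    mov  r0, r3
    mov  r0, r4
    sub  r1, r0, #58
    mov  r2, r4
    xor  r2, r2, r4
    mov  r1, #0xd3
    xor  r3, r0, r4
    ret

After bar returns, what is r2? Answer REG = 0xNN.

REG = 0xbd

prologue: push r2 → mem[0x98]=0xbd, sp=0x98
body[0] add  r0, r2, #51 → r0=0xf0
body[1] mov  r0, r3 → r0=0x64
body[2] mov  r0, r4 → r0=0xec
body[3] sub  r1, r0, #58 → r1=0xb2
body[4] mov  r2, r4 → r2=0xec
body[5] xor  r2, r2, r4 → r2=0x00
body[6] mov  r1, #0xd3 → r1=0xd3
body[7] xor  r3, r0, r4 → r3=0x00
epilogue: pop r2=0xbd, sp=0x99
r2 is callee-saved → restored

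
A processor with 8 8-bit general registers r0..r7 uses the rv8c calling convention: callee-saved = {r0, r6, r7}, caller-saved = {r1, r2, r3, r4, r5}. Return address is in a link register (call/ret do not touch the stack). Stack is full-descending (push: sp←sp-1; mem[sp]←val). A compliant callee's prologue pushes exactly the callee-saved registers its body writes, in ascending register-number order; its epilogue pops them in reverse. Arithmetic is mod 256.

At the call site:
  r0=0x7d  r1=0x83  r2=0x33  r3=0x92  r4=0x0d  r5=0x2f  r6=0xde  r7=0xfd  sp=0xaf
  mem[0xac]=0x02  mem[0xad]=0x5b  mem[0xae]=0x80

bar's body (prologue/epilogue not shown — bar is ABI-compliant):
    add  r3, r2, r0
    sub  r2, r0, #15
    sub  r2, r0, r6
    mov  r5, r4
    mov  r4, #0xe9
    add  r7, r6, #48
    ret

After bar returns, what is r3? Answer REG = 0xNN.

REG = 0xb0

prologue: push r7 → mem[0xae]=0xfd, sp=0xae
body[0] add  r3, r2, r0 → r3=0xb0
body[1] sub  r2, r0, #15 → r2=0x6e
body[2] sub  r2, r0, r6 → r2=0x9f
body[3] mov  r5, r4 → r5=0x0d
body[4] mov  r4, #0xe9 → r4=0xe9
body[5] add  r7, r6, #48 → r7=0x0e
epilogue: pop r7=0xfd, sp=0xaf
r3 is caller-saved → body value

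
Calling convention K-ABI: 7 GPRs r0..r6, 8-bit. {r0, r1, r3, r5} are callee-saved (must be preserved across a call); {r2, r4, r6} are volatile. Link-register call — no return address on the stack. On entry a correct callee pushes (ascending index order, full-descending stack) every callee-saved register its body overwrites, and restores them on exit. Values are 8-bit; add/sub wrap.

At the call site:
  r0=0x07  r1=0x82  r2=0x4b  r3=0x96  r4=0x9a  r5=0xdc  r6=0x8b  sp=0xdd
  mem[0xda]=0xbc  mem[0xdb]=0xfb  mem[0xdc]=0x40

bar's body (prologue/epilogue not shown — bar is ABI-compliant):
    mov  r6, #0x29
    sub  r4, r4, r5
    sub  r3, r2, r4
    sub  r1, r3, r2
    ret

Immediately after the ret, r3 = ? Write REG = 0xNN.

prologue: push r1 → mem[0xdc]=0x82, sp=0xdc
prologue: push r3 → mem[0xdb]=0x96, sp=0xdb
body[0] mov  r6, #0x29 → r6=0x29
body[1] sub  r4, r4, r5 → r4=0xbe
body[2] sub  r3, r2, r4 → r3=0x8d
body[3] sub  r1, r3, r2 → r1=0x42
epilogue: pop r3=0x96, sp=0xdc
epilogue: pop r1=0x82, sp=0xdd
r3 is callee-saved → restored

REG = 0x96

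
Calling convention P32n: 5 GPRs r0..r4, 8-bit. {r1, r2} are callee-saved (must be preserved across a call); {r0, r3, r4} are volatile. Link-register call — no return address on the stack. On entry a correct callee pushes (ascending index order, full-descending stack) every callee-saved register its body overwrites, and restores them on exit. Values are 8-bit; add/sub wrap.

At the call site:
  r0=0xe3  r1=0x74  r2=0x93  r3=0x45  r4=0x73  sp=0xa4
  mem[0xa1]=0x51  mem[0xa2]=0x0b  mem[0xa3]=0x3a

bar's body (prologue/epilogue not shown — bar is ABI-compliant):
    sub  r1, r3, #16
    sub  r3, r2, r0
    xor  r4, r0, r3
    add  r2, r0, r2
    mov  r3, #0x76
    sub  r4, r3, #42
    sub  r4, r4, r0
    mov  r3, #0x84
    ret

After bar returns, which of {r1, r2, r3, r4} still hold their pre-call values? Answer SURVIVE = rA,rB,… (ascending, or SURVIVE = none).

SURVIVE = r1,r2

prologue: push r1 → mem[0xa3]=0x74, sp=0xa3
prologue: push r2 → mem[0xa2]=0x93, sp=0xa2
body[0] sub  r1, r3, #16 → r1=0x35
body[1] sub  r3, r2, r0 → r3=0xb0
body[2] xor  r4, r0, r3 → r4=0x53
body[3] add  r2, r0, r2 → r2=0x76
body[4] mov  r3, #0x76 → r3=0x76
body[5] sub  r4, r3, #42 → r4=0x4c
body[6] sub  r4, r4, r0 → r4=0x69
body[7] mov  r3, #0x84 → r3=0x84
epilogue: pop r2=0x93, sp=0xa3
epilogue: pop r1=0x74, sp=0xa4
r1: callee-saved, written=True
r2: callee-saved, written=True
r3: caller-saved, written=True
r4: caller-saved, written=True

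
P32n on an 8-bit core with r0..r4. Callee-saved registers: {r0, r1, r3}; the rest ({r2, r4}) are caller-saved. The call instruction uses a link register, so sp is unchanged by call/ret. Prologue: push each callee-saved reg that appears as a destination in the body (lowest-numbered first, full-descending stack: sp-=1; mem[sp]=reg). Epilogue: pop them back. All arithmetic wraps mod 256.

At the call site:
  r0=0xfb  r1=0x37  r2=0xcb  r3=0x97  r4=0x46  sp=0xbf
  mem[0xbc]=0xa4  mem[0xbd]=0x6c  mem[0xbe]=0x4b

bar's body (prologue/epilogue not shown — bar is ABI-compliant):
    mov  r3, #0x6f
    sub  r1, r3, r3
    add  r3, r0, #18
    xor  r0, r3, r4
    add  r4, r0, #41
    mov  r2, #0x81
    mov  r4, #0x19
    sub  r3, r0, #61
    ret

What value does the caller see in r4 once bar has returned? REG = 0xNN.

prologue: push r0 → mem[0xbe]=0xfb, sp=0xbe
prologue: push r1 → mem[0xbd]=0x37, sp=0xbd
prologue: push r3 → mem[0xbc]=0x97, sp=0xbc
body[0] mov  r3, #0x6f → r3=0x6f
body[1] sub  r1, r3, r3 → r1=0x00
body[2] add  r3, r0, #18 → r3=0x0d
body[3] xor  r0, r3, r4 → r0=0x4b
body[4] add  r4, r0, #41 → r4=0x74
body[5] mov  r2, #0x81 → r2=0x81
body[6] mov  r4, #0x19 → r4=0x19
body[7] sub  r3, r0, #61 → r3=0x0e
epilogue: pop r3=0x97, sp=0xbd
epilogue: pop r1=0x37, sp=0xbe
epilogue: pop r0=0xfb, sp=0xbf
r4 is caller-saved → body value

REG = 0x19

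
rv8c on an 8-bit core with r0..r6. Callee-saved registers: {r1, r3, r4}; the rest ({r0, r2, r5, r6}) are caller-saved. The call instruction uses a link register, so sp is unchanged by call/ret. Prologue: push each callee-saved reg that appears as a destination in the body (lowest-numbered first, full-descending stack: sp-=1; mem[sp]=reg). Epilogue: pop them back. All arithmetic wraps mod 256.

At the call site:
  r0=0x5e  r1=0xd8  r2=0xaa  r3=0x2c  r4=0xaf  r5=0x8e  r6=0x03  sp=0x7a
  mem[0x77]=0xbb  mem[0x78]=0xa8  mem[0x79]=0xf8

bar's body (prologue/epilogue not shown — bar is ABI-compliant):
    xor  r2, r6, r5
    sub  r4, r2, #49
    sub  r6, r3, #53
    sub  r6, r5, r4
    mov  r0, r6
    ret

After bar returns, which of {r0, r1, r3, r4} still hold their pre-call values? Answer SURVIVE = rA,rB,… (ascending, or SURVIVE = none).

SURVIVE = r1,r3,r4

prologue: push r4 -> mem[0x79]=0xaf, sp=0x79
body[0] xor  r2, r6, r5 -> r2=0x8d
body[1] sub  r4, r2, #49 -> r4=0x5c
body[2] sub  r6, r3, #53 -> r6=0xf7
body[3] sub  r6, r5, r4 -> r6=0x32
body[4] mov  r0, r6 -> r0=0x32
epilogue: pop r4=0xaf, sp=0x7a
r0: caller-saved, written=True
r1: callee-saved, written=False
r3: callee-saved, written=False
r4: callee-saved, written=True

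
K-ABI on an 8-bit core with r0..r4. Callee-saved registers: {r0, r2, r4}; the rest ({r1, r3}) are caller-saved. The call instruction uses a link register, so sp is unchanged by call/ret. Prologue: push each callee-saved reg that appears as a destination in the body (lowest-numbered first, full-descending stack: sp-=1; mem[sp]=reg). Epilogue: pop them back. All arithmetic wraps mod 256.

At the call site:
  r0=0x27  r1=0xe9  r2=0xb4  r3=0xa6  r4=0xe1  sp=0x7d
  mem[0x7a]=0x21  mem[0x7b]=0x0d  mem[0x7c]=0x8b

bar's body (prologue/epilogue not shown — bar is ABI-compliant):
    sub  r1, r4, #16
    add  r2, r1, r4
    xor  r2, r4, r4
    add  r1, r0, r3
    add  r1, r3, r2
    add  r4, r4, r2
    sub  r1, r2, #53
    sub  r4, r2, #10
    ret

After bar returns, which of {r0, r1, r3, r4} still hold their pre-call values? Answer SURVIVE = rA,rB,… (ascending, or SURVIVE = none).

prologue: push r2 → mem[0x7c]=0xb4, sp=0x7c
prologue: push r4 → mem[0x7b]=0xe1, sp=0x7b
body[0] sub  r1, r4, #16 → r1=0xd1
body[1] add  r2, r1, r4 → r2=0xb2
body[2] xor  r2, r4, r4 → r2=0x00
body[3] add  r1, r0, r3 → r1=0xcd
body[4] add  r1, r3, r2 → r1=0xa6
body[5] add  r4, r4, r2 → r4=0xe1
body[6] sub  r1, r2, #53 → r1=0xcb
body[7] sub  r4, r2, #10 → r4=0xf6
epilogue: pop r4=0xe1, sp=0x7c
epilogue: pop r2=0xb4, sp=0x7d
r0: callee-saved, written=False
r1: caller-saved, written=True
r3: caller-saved, written=False
r4: callee-saved, written=True

SURVIVE = r0,r3,r4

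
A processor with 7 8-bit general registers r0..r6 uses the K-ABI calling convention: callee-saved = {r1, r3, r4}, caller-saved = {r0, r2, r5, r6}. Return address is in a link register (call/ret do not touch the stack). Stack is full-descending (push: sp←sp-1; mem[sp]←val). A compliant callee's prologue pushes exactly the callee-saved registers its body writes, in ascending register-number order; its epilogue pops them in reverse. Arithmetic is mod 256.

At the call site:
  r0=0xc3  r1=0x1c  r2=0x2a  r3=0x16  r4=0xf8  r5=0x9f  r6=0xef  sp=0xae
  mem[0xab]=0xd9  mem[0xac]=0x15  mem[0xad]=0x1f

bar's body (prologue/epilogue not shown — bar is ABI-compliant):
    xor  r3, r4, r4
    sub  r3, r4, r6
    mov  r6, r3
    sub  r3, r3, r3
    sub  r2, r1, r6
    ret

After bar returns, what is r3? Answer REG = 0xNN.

REG = 0x16

prologue: push r3 → mem[0xad]=0x16, sp=0xad
body[0] xor  r3, r4, r4 → r3=0x00
body[1] sub  r3, r4, r6 → r3=0x09
body[2] mov  r6, r3 → r6=0x09
body[3] sub  r3, r3, r3 → r3=0x00
body[4] sub  r2, r1, r6 → r2=0x13
epilogue: pop r3=0x16, sp=0xae
r3 is callee-saved → restored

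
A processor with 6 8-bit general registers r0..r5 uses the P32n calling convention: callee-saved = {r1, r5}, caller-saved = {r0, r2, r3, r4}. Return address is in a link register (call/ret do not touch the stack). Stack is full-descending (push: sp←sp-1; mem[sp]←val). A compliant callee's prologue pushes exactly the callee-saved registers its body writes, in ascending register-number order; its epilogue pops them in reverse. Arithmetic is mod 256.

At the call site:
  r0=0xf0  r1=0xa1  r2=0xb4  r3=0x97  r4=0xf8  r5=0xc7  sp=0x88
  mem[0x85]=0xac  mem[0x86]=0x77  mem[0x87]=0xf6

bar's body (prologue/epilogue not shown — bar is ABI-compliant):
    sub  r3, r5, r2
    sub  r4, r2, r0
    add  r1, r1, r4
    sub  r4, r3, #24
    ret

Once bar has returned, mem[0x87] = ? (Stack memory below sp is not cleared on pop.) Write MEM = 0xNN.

prologue: push r1 → mem[0x87]=0xa1, sp=0x87
body[0] sub  r3, r5, r2 → r3=0x13
body[1] sub  r4, r2, r0 → r4=0xc4
body[2] add  r1, r1, r4 → r1=0x65
body[3] sub  r4, r3, #24 → r4=0xfb
epilogue: pop r1=0xa1, sp=0x88
prologue pushed ['r1'] at ['0x87']

MEM = 0xa1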